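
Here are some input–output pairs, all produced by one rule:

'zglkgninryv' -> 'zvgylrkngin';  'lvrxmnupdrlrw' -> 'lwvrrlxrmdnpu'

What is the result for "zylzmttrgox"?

zxyolgzrmtt

The transformation: take characters alternately from the front and the back (1st, last, 2nd, 2nd-last, ...).
"zylzmttrgox" → "zxyolgzrmtt".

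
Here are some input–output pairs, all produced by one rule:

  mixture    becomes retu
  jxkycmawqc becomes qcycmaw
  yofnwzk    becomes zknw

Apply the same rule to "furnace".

The rule is to delete the first 3 characters, then move the last 2 characters to the front (rotate right by 2).
On "furnace" that produces "cena".

cena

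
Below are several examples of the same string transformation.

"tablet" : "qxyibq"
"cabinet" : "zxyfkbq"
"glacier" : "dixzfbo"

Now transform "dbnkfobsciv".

The transformation: shift every letter 3 places backward in the alphabet (wrapping around).
Applying that to "dbnkfobsciv" gives "aykhclypzfs".

aykhclypzfs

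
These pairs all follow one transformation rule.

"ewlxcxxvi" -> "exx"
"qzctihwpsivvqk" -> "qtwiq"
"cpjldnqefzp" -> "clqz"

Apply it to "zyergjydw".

zry

Each output is the input with this applied: keep one character in every 3, starting at position 1 (positions 1st, 4th, 7th, ...).
For "zyergjydw" the result is "zry".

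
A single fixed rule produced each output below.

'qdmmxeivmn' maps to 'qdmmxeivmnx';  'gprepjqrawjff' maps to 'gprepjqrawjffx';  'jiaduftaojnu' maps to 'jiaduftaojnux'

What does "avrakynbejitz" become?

avrakynbejitzx

The rule is to append "x".
For "avrakynbejitz" the result is "avrakynbejitzx".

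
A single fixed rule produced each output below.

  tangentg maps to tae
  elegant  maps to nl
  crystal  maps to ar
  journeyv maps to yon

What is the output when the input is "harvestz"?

The rule is to move the last 3 characters to the front (rotate right by 3), then keep one character in every 3, starting at position 2 (positions 2nd, 5th, 8th, ...).
"harvestz" → "stzharve" → "tae".

tae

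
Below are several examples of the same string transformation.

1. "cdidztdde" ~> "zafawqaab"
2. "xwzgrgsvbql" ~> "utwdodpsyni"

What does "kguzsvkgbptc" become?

hdrwpshdymqz

What's happening: shift every letter 3 places backward in the alphabet (wrapping around).
Applying that to "kguzsvkgbptc" gives "hdrwpshdymqz".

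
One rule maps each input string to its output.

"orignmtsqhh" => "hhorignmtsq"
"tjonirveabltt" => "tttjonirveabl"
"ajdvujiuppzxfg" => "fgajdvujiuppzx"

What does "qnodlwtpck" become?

ckqnodlwtp

The transformation: move the last 2 characters to the front (rotate right by 2).
"qnodlwtpck" → "ckqnodlwtp".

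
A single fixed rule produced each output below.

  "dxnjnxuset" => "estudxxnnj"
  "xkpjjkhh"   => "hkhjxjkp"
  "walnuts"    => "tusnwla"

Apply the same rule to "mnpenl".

nelpmn

The pattern: move the last 2 characters to the front (rotate right by 2), then take characters alternately from the front and the back (1st, last, 2nd, 2nd-last, ...).
Applying both steps to "mnpenl": "nlmnpe", then "nelpmn".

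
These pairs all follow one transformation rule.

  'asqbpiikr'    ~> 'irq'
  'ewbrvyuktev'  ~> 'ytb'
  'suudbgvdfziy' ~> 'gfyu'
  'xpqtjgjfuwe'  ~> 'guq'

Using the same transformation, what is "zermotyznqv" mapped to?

What's happening: keep one character in every 3, starting at position 3 (positions 3rd, 6th, 9th, ...), then move the first character to the end.
Applying both steps to "zermotyznqv": "rtn", then "tnr".

tnr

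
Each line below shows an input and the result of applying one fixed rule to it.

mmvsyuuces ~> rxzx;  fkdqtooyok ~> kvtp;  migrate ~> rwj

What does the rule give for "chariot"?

hwy

Each output is the input with this applied: shift every letter 5 places forward in the alphabet (wrapping around), then keep one character in every 3, starting at position 1 (positions 1st, 4th, 7th, ...).
"chariot" → "hwy".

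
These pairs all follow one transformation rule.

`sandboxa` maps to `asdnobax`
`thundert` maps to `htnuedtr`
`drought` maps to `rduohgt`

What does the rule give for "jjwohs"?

Each output is the input with this applied: swap each adjacent pair of characters (1↔2, 3↔4, ...).
So "jjwohs" becomes "jjowsh".

jjowsh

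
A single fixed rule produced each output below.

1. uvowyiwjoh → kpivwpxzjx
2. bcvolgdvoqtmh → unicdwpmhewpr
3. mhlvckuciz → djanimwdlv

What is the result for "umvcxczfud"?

In each case the input is transformed by: shift every letter 1 place forward in the alphabet (wrapping around), then move the last 3 characters to the front (rotate right by 3).
"umvcxczfud" → "vnwdydagve" → "gvevnwdyda".
(Check on "mhlvckuciz": → "nimwdlvdja" → "djanimwdlv" ✓)

gvevnwdyda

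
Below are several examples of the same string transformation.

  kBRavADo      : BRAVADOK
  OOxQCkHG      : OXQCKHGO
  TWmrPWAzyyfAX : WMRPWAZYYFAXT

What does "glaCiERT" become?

LACIERTG

The pattern: move the first character to the end, then convert every letter to uppercase.
Working it through for "glaCiERT": intermediate "laCiERTg", final "LACIERTG".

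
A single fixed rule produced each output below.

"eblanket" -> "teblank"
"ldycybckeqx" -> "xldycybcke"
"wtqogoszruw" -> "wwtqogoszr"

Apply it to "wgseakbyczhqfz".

In each case the input is transformed by: move the last character to the front, then delete the last character.
On "wgseakbyczhqfz": the first step gives "zwgseakbyczhqf", and the second then gives "zwgseakbyczhq".
(Check on "eblanket": → "teblanke" → "teblank" ✓)

zwgseakbyczhq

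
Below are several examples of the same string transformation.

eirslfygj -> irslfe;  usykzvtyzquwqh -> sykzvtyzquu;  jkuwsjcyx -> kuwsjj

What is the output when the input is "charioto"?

haric

Rule — delete the last 3 characters, then move the first character to the end.
Applying both steps to "charioto": "chari", then "haric".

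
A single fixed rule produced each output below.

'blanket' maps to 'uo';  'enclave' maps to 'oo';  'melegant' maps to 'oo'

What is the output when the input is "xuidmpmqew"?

Looking at the pairs, the operation is to shift every letter 10 places forward in the alphabet (wrapping around), then keep only the vowels.
"xuidmpmqew" → "hesnwzwaog" → "eao".

eao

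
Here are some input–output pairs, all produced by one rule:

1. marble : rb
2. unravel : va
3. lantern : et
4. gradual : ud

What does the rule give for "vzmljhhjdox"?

hh

Each output is the input with this applied: take characters alternately from the front and the back (1st, last, 2nd, 2nd-last, ...), then keep only the last 2 characters.
Working it through for "vzmljhhjdox": intermediate "vxzomdljjhh", final "hh".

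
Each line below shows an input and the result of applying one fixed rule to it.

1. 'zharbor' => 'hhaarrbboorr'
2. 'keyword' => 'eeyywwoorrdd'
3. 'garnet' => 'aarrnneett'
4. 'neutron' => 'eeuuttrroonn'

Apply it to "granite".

What's happening: delete the first character, then double every character.
On "granite" that produces "rraanniittee".

rraanniittee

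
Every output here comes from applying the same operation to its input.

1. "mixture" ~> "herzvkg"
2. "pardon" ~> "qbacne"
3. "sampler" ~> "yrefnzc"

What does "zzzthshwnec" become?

What's happening: shift every letter 13 places forward in the alphabet (wrapping around) — i.e. ROT13, then move the last 3 characters to the front (rotate right by 3).
Working it through for "zzzthshwnec": intermediate "mmmgufujarp", final "arpmmmgufuj".

arpmmmgufuj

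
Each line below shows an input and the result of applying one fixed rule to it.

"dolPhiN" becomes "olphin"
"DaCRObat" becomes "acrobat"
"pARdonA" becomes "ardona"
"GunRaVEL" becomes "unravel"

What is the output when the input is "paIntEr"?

ainter

In each case the input is transformed by: delete the first character, then convert every letter to lowercase.
Starting from "paIntEr": after the first operation, "aIntEr"; after the second, "ainter".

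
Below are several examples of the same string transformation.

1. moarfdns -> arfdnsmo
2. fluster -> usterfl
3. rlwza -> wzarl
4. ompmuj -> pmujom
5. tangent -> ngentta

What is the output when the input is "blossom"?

What's happening: move the first 2 characters to the end (rotate left by 2).
"blossom" → "ossombl".

ossombl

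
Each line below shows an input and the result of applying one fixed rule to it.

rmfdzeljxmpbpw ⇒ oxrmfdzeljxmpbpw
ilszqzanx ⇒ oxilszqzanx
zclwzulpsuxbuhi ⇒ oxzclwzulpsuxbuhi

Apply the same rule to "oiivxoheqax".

oxoiivxoheqax

What's happening: prepend "ox".
So "oiivxoheqax" becomes "oxoiivxoheqax".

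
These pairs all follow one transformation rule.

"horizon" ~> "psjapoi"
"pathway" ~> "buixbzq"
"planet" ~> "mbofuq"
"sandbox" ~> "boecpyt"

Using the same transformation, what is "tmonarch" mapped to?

npobsdiu

What's happening: shift every letter 1 place forward in the alphabet (wrapping around), then move the first character to the end.
For "tmonarch", step one produces "unpobsdi"; step two turns that into "npobsdiu".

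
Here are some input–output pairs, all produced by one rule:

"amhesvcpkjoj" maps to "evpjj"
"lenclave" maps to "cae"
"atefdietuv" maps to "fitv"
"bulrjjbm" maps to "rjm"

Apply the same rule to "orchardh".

hrh

The rule is to delete the first 3 characters, then keep every other character starting from the first (positions 1st, 3rd, 5th, ...).
Starting from "orchardh": after the first operation, "hardh"; after the second, "hrh".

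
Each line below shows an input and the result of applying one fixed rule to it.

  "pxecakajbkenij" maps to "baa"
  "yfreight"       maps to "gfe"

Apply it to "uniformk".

kif

Each output is the input with this applied: sort the characters into reverse alphabetical order, then keep only the last 3 characters.
On "uniformk": the first step gives "uronmkif", and the second then gives "kif".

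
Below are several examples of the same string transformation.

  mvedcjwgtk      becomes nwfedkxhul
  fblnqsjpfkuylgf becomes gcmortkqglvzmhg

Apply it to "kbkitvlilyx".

lcljuwmjmzy

The rule is to shift every letter 1 place forward in the alphabet (wrapping around).
Applying that to "kbkitvlilyx" gives "lcljuwmjmzy".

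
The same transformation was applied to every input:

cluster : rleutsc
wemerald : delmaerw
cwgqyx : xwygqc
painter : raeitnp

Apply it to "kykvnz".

zynkvk

Each output is the input with this applied: take characters alternately from the front and the back (1st, last, 2nd, 2nd-last, ...), then move the first character to the end.
Working it through for "kykvnz": intermediate "kzynkv", final "zynkvk".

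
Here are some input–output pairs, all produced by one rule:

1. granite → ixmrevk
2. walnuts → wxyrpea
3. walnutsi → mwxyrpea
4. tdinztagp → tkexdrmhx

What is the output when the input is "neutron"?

rsvxyir

Each output is the input with this applied: reverse the string, then shift every letter 4 places forward in the alphabet (wrapping around).
"neutron" → "rsvxyir".
(Check on "tdinztagp": → "pgatznidt" → "tkexdrmhx" ✓)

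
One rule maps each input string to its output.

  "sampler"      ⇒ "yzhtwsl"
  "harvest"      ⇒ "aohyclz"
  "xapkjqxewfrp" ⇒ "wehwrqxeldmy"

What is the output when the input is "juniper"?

yqbupwl

What's happening: move the last character to the front, then shift every letter 7 places forward in the alphabet (wrapping around).
For "juniper", step one produces "rjunipe"; step two turns that into "yqbupwl".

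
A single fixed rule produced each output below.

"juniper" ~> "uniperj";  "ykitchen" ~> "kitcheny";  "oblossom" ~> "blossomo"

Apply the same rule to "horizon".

What's happening: move the first character to the end.
So "horizon" becomes "orizonh".

orizonh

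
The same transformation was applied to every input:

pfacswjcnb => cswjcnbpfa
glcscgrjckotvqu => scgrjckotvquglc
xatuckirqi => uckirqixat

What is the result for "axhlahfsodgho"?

lahfsodghoaxh

The rule is to move the first 3 characters to the end (rotate left by 3).
So "axhlahfsodgho" becomes "lahfsodghoaxh".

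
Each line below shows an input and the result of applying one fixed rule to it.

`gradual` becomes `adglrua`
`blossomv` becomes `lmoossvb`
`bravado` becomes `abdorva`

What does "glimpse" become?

gilmpse

The pattern: sort the characters into alphabetical order, then move the first character to the end.
For "glimpse", step one produces "egilmps"; step two turns that into "gilmpse".
(Check on "blossomv": → "blmoossv" → "lmoossvb" ✓)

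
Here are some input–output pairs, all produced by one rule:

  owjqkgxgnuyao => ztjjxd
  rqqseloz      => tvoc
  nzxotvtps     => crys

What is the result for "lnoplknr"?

qsnu

Each output is the input with this applied: keep every other character starting from the second (positions 2nd, 4th, 6th, ...), then shift every letter 3 places forward in the alphabet (wrapping around).
Working it through for "lnoplknr": intermediate "npkr", final "qsnu".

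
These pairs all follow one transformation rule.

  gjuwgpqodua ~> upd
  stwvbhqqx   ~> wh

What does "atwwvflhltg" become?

What's happening: delete the last 2 characters, then keep one character in every 3, starting at position 3 (positions 3rd, 6th, 9th, ...).
Working it through for "atwwvflhltg": intermediate "atwwvflhl", final "wfl".

wfl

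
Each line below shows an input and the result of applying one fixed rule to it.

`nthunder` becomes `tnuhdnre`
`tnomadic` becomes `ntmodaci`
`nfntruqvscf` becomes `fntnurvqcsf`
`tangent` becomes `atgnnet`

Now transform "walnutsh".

Rule — swap each adjacent pair of characters (1↔2, 3↔4, ...).
Doing the same to "walnutsh": "awnltuhs".

awnltuhs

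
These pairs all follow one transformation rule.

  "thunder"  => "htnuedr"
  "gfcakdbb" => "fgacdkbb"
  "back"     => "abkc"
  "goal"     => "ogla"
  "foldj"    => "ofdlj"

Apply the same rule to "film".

Each output is the input with this applied: swap each adjacent pair of characters (1↔2, 3↔4, ...).
Doing the same to "film": "ifml".

ifml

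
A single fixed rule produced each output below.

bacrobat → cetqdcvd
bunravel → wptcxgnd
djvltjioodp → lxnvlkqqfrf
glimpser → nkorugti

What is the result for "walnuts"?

cnpwvuy

The transformation: shift every letter 2 places forward in the alphabet (wrapping around), then move the first character to the end.
Applying that to "walnuts" gives "cnpwvuy".
(Check on "glimpser": → "inkorugt" → "nkorugti" ✓)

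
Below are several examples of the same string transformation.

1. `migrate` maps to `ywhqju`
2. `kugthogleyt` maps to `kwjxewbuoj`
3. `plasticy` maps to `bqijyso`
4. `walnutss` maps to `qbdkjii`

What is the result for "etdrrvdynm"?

The transformation: shift every letter 10 places backward in the alphabet (wrapping around), then delete the first character.
Working it through for "etdrrvdynm": intermediate "ujthhltodc", final "jthhltodc".

jthhltodc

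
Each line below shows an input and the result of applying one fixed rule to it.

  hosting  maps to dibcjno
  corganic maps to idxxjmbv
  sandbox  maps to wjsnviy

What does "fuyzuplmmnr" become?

himaptupkgh

The pattern: shift every letter 5 places backward in the alphabet (wrapping around), then move the last 3 characters to the front (rotate right by 3).
Applying both steps to "fuyzuplmmnr": "aptupkghhim", then "himaptupkgh".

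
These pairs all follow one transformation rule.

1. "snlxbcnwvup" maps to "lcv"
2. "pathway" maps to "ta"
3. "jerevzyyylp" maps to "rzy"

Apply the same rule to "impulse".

Looking at the pairs, the operation is to keep one character in every 3, starting at position 3 (positions 3rd, 6th, 9th, ...).
For "impulse" the result is "ps".

ps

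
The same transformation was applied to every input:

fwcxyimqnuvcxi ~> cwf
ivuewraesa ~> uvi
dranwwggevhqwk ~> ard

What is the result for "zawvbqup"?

The pattern: reverse the string, then keep only the last 3 characters.
Working it through for "zawvbqup": intermediate "puqbvwaz", final "waz".

waz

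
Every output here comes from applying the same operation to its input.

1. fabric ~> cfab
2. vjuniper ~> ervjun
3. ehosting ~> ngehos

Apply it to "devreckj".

kjdevr

The transformation: swap the front and back halves of the string, then delete the first 2 characters.
Working it through for "devreckj": intermediate "eckjdevr", final "kjdevr".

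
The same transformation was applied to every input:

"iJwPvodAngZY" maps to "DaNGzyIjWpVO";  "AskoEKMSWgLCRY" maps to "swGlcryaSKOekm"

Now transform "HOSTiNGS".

Ingshost

The rule is to flip the case of every letter, then swap the front and back halves of the string.
On "HOSTiNGS": the first step gives "hostIngs", and the second then gives "Ingshost".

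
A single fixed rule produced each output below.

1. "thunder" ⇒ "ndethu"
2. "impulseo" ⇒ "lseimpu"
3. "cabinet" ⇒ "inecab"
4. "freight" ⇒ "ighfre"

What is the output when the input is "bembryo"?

Each output is the input with this applied: delete the last character, then move the last 3 characters to the front (rotate right by 3).
On "bembryo": the first step gives "bembry", and the second then gives "brybem".

brybem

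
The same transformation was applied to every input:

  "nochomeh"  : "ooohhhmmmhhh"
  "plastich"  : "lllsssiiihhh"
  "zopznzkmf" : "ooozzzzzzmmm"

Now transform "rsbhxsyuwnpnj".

ssshhhsssuuunnnnnn

The transformation: keep every other character starting from the second (positions 2nd, 4th, 6th, ...), then repeat every character 3 times.
Applying both steps to "rsbhxsyuwnpnj": "shsunn", then "ssshhhsssuuunnnnnn".
(Check on "nochomeh": → "ohmh" → "ooohhhmmmhhh" ✓)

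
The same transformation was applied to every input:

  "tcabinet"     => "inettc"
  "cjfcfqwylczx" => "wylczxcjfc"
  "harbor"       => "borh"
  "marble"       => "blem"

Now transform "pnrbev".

bevp

The pattern: swap the front and back halves of the string, then delete the last 2 characters.
For "pnrbev", step one produces "bevpnr"; step two turns that into "bevp".
(Check on "harbor": → "borhar" → "borh" ✓)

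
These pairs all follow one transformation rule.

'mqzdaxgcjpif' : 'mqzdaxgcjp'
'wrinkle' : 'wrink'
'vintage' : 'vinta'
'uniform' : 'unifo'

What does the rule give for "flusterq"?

The rule is to delete the last 2 characters.
For "flusterq" the result is "fluste".

fluste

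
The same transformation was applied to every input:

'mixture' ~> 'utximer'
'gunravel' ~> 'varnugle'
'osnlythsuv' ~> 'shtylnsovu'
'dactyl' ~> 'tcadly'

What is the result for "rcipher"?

In each case the input is transformed by: move the last 2 characters to the front (rotate right by 2), then reverse the string.
For "rcipher", step one produces "errciph"; step two turns that into "hpicrre".
(Check on "mixture": → "remixtu" → "utximer" ✓)

hpicrre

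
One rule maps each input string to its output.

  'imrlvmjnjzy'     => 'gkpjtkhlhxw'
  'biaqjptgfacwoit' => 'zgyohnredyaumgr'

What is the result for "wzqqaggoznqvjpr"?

uxooyeemxlothnp

Looking at the pairs, the operation is to shift every letter 2 places backward in the alphabet (wrapping around).
On "wzqqaggoznqvjpr" that produces "uxooyeemxlothnp".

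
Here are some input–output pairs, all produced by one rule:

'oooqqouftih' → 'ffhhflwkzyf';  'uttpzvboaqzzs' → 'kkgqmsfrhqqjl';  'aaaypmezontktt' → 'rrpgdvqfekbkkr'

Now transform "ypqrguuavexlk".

What's happening: move the first character to the end, then shift every letter 9 places backward in the alphabet (wrapping around).
Working it through for "ypqrguuavexlk": intermediate "pqrguuavexlky", final "ghixllrmvocbp".
(Check on "uttpzvboaqzzs": → "ttpzvboaqzzsu" → "kkgqmsfrhqqjl" ✓)

ghixllrmvocbp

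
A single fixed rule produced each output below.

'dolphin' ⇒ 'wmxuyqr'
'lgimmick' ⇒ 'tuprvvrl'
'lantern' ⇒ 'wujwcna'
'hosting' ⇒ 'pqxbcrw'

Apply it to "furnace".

Rule — shift every letter 9 places forward in the alphabet (wrapping around), then move the last character to the front.
On "furnace": the first step gives "odawjln", and the second then gives "nodawjl".

nodawjl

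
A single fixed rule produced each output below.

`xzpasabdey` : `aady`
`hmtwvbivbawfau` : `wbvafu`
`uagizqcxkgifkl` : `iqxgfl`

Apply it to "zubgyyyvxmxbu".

gyvmb

The transformation: delete the first 2 characters, then keep every other character starting from the second (positions 2nd, 4th, 6th, ...).
Applying both steps to "zubgyyyvxmxbu": "bgyyyvxmxbu", then "gyvmb".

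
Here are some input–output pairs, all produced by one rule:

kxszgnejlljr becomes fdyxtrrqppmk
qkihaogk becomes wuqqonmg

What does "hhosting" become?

zyutonnm

Rule — sort the characters into reverse alphabetical order, then shift every letter 6 places forward in the alphabet (wrapping around).
"hhosting" → "zyutonnm".
(Check on "qkihaogk": → "qokkihga" → "wuqqonmg" ✓)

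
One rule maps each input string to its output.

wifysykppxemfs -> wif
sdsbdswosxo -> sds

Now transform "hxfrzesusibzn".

Looking at the pairs, the operation is to keep only the first 3 characters.
On "hxfrzesusibzn" that produces "hxf".

hxf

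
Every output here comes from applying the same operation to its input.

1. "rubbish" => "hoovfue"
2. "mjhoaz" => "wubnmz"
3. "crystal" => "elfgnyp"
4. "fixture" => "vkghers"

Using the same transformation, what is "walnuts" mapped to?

The rule is to move the first character to the end, then shift every letter 13 places forward in the alphabet (wrapping around) — i.e. ROT13.
On "walnuts": the first step gives "alnutsw", and the second then gives "nyahgfj".

nyahgfj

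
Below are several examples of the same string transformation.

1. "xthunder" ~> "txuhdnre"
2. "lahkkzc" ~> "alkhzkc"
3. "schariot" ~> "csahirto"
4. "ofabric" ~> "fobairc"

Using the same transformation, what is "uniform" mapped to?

nufirom

The rule is to swap each adjacent pair of characters (1↔2, 3↔4, ...).
For "uniform" the result is "nufirom".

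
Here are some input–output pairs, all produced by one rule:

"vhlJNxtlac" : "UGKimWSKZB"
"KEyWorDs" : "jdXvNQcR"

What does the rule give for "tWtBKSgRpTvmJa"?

In each case the input is transformed by: flip the case of every letter, then shift every letter 1 place backward in the alphabet (wrapping around).
Working it through for "tWtBKSgRpTvmJa": intermediate "TwTbksGrPtVMjA", final "SvSajrFqOsULiZ".

SvSajrFqOsULiZ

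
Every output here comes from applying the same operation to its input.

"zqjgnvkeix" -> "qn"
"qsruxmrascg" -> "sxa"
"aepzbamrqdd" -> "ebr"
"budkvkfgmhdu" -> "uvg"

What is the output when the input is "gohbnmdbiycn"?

onb

The pattern: delete the last 3 characters, then keep one character in every 3, starting at position 2 (positions 2nd, 5th, 8th, ...).
"gohbnmdbiycn" → "gohbnmdbi" → "onb".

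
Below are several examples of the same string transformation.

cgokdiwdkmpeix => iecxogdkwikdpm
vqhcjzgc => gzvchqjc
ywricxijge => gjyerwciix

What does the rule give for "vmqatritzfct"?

cfvtqmtairzt

The pattern: move the last 3 characters to the front (rotate right by 3), then swap each adjacent pair of characters (1↔2, 3↔4, ...).
Starting from "vmqatritzfct": after the first operation, "fctvmqatritz"; after the second, "cfvtqmtairzt".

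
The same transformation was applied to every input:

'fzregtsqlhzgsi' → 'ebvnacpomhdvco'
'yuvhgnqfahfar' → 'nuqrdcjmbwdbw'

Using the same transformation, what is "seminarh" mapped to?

Each output is the input with this applied: move the last character to the front, then shift every letter 4 places backward in the alphabet (wrapping around).
Applying both steps to "seminarh": "hseminar", then "doaiejwn".

doaiejwn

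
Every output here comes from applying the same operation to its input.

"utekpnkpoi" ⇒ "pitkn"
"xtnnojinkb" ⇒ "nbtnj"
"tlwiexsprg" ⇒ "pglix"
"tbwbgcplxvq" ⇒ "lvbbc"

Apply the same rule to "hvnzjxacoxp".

The rule is to keep every other character starting from the second (positions 2nd, 4th, 6th, ...), then move the first 3 characters to the end (rotate left by 3).
Working it through for "hvnzjxacoxp": intermediate "vzxcx", final "cxvzx".

cxvzx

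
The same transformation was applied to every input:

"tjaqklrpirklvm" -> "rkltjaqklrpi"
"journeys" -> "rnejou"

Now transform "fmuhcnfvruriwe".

urifmuhcnfvr

Each output is the input with this applied: delete the last 2 characters, then move the last 3 characters to the front (rotate right by 3).
On "fmuhcnfvruriwe": the first step gives "fmuhcnfvruri", and the second then gives "urifmuhcnfvr".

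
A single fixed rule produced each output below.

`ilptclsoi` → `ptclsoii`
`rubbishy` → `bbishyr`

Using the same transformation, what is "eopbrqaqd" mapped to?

pbrqaqde

The transformation: move the first 2 characters to the end (rotate left by 2), then delete the last character.
"eopbrqaqd" → "pbrqaqdeo" → "pbrqaqde".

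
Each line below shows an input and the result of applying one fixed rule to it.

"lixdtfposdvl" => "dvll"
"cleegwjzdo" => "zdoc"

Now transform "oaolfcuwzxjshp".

shpo

Rule — move the first character to the end, then keep only the last 4 characters.
For "oaolfcuwzxjshp", step one produces "aolfcuwzxjshpo"; step two turns that into "shpo".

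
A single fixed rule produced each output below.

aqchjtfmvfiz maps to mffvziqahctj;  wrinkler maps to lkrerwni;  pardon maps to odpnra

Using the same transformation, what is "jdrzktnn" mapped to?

tknndjzr

The pattern: swap the front and back halves of the string, then swap each adjacent pair of characters (1↔2, 3↔4, ...).
So "jdrzktnn" becomes "tknndjzr".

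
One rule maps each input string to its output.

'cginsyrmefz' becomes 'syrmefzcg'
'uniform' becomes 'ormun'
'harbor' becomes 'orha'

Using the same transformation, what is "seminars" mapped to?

Rule — move the first 2 characters to the end (rotate left by 2), then delete the first 2 characters.
Starting from "seminars": after the first operation, "minarsse"; after the second, "narsse".

narsse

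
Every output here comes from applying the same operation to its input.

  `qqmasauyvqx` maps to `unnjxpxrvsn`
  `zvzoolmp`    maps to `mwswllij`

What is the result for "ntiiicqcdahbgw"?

tkqfffznzaxeyd

Each output is the input with this applied: shift every letter 3 places backward in the alphabet (wrapping around), then move the last character to the front.
"ntiiicqcdahbgw" → "kqfffznzaxeydt" → "tkqfffznzaxeyd".
(Check on "zvzoolmp": → "wswllijm" → "mwswllij" ✓)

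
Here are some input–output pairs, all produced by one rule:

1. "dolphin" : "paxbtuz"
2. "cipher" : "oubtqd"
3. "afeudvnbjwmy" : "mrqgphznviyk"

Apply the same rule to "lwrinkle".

In each case the input is transformed by: shift every letter 12 places forward in the alphabet (wrapping around).
So "lwrinkle" becomes "xiduzwxq".

xiduzwxq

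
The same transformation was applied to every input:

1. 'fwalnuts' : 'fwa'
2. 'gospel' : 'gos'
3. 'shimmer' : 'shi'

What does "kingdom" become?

In each case the input is transformed by: keep only the first 3 characters.
So "kingdom" becomes "kin".

kin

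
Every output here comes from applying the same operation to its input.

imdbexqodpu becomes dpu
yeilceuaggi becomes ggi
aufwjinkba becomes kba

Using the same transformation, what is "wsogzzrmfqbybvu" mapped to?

bvu

The rule is to keep only the last 3 characters.
On "wsogzzrmfqbybvu" that produces "bvu".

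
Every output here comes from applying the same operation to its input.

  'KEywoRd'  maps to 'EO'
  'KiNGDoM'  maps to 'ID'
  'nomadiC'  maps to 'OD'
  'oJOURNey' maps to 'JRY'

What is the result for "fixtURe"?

Rule — keep one character in every 3, starting at position 2 (positions 2nd, 5th, 8th, ...), then convert every letter to uppercase.
Starting from "fixtURe": after the first operation, "iU"; after the second, "IU".
(Check on "oJOURNey": → "JRy" → "JRY" ✓)

IU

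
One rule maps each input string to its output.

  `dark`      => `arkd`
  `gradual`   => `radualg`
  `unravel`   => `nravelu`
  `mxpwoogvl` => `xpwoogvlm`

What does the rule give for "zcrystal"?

In each case the input is transformed by: move the first character to the end.
So "zcrystal" becomes "crystalz".

crystalz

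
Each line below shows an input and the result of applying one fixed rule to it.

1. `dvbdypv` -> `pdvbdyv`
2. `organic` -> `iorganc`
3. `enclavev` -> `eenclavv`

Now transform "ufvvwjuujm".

The rule is to move the last character to the front, then swap the first and last characters.
Applying both steps to "ufvvwjuujm": "mufvvwjuuj", then "jufvvwjuum".

jufvvwjuum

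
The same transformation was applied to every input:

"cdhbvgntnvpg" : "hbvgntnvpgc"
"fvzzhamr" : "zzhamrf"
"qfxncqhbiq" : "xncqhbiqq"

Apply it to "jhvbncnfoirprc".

vbncnfoirprcj

The transformation: move the first 2 characters to the end (rotate left by 2), then delete the last character.
"jhvbncnfoirprc" → "vbncnfoirprcjh" → "vbncnfoirprcj".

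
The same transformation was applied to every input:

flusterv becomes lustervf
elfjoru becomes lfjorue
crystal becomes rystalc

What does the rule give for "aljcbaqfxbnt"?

ljcbaqfxbnta

What's happening: move the first character to the end.
Doing the same to "aljcbaqfxbnt": "ljcbaqfxbnta".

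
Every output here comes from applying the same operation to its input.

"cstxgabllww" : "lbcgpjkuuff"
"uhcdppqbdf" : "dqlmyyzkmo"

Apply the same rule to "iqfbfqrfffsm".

rzokozaooobv

Each output is the input with this applied: shift every letter 9 places forward in the alphabet (wrapping around).
For "iqfbfqrfffsm" the result is "rzokozaooobv".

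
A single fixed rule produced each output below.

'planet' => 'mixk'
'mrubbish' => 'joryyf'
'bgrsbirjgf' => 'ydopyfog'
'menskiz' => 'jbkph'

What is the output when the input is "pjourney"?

mglrok

What's happening: shift every letter 3 places backward in the alphabet (wrapping around), then delete the last 2 characters.
Working it through for "pjourney": intermediate "mglrokbv", final "mglrok".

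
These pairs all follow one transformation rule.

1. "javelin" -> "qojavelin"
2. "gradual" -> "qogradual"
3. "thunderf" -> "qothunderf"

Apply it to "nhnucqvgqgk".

qonhnucqvgqgk

What's happening: prepend "qo".
On "nhnucqvgqgk" that produces "qonhnucqvgqgk".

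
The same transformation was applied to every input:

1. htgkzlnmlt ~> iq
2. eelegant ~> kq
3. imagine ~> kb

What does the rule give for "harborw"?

ot

The transformation: shift every letter 3 places backward in the alphabet (wrapping around), then keep only the last 2 characters.
On "harborw" that produces "ot".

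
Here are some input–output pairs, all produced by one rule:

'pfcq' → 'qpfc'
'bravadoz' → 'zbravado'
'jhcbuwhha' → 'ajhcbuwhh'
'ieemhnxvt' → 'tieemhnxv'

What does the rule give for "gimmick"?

kgimmic

The rule is to move the last character to the front.
For "gimmick" the result is "kgimmic".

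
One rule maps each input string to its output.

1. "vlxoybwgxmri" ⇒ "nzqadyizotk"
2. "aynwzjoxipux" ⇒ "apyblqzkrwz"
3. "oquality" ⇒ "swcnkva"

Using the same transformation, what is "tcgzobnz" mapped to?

In each case the input is transformed by: shift every letter 2 places forward in the alphabet (wrapping around), then delete the first character.
On "tcgzobnz": the first step gives "veibqdpb", and the second then gives "eibqdpb".
(Check on "aynwzjoxipux": → "capyblqzkrwz" → "apyblqzkrwz" ✓)

eibqdpb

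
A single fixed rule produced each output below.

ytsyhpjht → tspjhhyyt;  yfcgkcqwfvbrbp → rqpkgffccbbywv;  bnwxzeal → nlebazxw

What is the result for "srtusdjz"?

Each output is the input with this applied: sort the characters into reverse alphabetical order, then move the first 3 characters to the end (rotate left by 3).
On "srtusdjz": the first step gives "zutssrjd", and the second then gives "ssrjdzut".

ssrjdzut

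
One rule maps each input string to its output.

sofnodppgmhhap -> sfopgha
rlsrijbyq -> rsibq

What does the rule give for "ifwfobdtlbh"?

What's happening: keep every other character starting from the first (positions 1st, 3rd, 5th, ...).
On "ifwfobdtlbh" that produces "iwodlh".

iwodlh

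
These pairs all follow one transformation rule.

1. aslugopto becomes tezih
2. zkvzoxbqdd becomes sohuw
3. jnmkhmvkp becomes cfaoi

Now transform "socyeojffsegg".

lvxcyxz

Rule — shift every letter 7 places backward in the alphabet (wrapping around), then keep every other character starting from the first (positions 1st, 3rd, 5th, ...).
For "socyeojffsegg", step one produces "lhvrxhcyylxzz"; step two turns that into "lvxcyxz".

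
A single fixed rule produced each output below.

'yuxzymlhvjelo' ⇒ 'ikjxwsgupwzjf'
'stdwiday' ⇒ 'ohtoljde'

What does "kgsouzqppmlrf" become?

Looking at the pairs, the operation is to shift every letter 11 places forward in the alphabet (wrapping around), then move the first 2 characters to the end (rotate left by 2).
Working it through for "kgsouzqppmlrf": intermediate "vrdzfkbaaxwcq", final "dzfkbaaxwcqvr".
(Check on "stdwiday": → "deohtolj" → "ohtoljde" ✓)

dzfkbaaxwcqvr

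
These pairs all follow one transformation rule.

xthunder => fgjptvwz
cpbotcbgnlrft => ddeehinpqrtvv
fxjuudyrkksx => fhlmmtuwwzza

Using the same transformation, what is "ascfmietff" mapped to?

ceghhhkouv

Looking at the pairs, the operation is to sort the characters into alphabetical order, then shift every letter 2 places forward in the alphabet (wrapping around).
For "ascfmietff", step one produces "acefffimst"; step two turns that into "ceghhhkouv".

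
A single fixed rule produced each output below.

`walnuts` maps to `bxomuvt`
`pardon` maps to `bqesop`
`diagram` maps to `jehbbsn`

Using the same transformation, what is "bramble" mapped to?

scnbmcf

Looking at the pairs, the operation is to swap each adjacent pair of characters (1↔2, 3↔4, ...), then shift every letter 1 place forward in the alphabet (wrapping around).
Applying both steps to "bramble": "rbmalbe", then "scnbmcf".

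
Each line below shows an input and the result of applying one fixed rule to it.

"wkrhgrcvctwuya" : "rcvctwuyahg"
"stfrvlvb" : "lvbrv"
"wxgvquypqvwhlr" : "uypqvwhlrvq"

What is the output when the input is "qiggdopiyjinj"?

opiyjinjgd

Rule — delete the first 3 characters, then move the first 2 characters to the end (rotate left by 2).
Applying both steps to "qiggdopiyjinj": "gdopiyjinj", then "opiyjinjgd".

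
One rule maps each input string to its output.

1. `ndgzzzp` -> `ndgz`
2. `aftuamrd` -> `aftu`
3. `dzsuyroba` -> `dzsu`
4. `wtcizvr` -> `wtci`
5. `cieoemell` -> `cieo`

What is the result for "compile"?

comp

In each case the input is transformed by: keep only the first 4 characters.
For "compile" the result is "comp".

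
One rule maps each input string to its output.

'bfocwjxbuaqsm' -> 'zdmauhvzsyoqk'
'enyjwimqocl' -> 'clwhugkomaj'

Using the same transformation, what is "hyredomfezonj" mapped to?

The transformation: shift every letter 2 places backward in the alphabet (wrapping around).
"hyredomfezonj" → "fwpcbmkdcxmlh".

fwpcbmkdcxmlh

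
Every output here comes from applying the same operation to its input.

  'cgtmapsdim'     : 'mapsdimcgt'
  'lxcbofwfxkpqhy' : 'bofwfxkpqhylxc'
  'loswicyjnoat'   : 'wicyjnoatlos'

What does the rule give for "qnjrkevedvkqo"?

The pattern: move the first 3 characters to the end (rotate left by 3).
On "qnjrkevedvkqo" that produces "rkevedvkqoqnj".

rkevedvkqoqnj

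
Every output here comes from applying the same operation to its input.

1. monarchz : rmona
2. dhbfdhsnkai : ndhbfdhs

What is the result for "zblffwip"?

fzblf

Rule — delete the last 3 characters, then move the last character to the front.
Applying that to "zblffwip" gives "fzblf".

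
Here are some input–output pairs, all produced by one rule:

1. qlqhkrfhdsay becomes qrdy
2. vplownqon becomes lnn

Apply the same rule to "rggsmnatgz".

gng

Each output is the input with this applied: keep one character in every 3, starting at position 3 (positions 3rd, 6th, 9th, ...).
Applying that to "rggsmnatgz" gives "gng".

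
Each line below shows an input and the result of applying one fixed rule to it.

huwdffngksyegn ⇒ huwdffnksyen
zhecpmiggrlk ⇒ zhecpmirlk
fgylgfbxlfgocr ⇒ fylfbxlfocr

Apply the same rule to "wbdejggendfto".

wbdejendfto

In each case the input is transformed by: remove every "g".
Doing the same to "wbdejggendfto": "wbdejendfto".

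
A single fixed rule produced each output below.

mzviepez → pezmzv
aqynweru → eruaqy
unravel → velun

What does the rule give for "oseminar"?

narose

What's happening: move the last 3 characters to the front (rotate right by 3), then delete the last 2 characters.
Doing the same to "oseminar": "narose".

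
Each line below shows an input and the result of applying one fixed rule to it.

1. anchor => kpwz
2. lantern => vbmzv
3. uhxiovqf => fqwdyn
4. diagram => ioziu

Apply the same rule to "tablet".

jtmb

The rule is to shift every letter 8 places forward in the alphabet (wrapping around), then delete the first 2 characters.
Starting from "tablet": after the first operation, "bijtmb"; after the second, "jtmb".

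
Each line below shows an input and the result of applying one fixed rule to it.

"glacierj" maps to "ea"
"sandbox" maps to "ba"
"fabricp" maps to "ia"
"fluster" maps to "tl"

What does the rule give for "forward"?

ao

In each case the input is transformed by: reverse the string, then keep one character in every 3, starting at position 3 (positions 3rd, 6th, 9th, ...).
For "forward", step one produces "drawrof"; step two turns that into "ao".
(Check on "sandbox": → "xobdnas" → "ba" ✓)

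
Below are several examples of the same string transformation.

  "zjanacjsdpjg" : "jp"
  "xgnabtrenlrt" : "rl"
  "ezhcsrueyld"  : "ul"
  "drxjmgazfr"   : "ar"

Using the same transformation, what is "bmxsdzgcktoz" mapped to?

gt

Looking at the pairs, the operation is to keep one character in every 3, starting at position 1 (positions 1st, 4th, 7th, ...), then delete the first 2 characters.
Starting from "bmxsdzgcktoz": after the first operation, "bsgt"; after the second, "gt".
(Check on "zjanacjsdpjg": → "znjp" → "jp" ✓)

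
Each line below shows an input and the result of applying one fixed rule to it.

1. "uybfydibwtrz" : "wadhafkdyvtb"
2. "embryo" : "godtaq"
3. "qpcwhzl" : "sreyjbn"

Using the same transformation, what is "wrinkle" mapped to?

ytkpmng

The transformation: shift every letter 2 places forward in the alphabet (wrapping around).
For "wrinkle" the result is "ytkpmng".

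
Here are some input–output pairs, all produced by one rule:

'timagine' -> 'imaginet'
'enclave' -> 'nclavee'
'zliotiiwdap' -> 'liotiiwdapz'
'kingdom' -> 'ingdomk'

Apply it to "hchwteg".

chwtegh

Rule — move the first character to the end.
"hchwteg" → "chwtegh".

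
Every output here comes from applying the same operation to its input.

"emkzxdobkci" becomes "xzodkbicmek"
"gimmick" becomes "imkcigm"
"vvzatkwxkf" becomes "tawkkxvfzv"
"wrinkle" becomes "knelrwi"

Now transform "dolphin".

Looking at the pairs, the operation is to move the first 3 characters to the end (rotate left by 3), then swap each adjacent pair of characters (1↔2, 3↔4, ...).
Starting from "dolphin": after the first operation, "phindol"; after the second, "hpniodl".

hpniodl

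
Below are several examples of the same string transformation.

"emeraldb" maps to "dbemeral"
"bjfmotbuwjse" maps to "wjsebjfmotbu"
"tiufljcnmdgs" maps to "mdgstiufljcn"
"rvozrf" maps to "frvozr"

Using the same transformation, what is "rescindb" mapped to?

The rule is to swap the front and back halves of the string, then move the first 2 characters to the end (rotate left by 2).
For "rescindb", step one produces "indbresc"; step two turns that into "dbrescin".

dbrescin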